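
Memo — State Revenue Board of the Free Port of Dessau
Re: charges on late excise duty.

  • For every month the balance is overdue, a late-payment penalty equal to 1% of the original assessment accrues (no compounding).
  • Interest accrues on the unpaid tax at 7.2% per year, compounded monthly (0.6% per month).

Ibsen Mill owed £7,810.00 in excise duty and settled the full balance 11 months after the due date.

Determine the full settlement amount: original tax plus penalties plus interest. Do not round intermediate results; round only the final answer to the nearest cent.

£9,200.31

Late-payment penalty = 1% × £7,810.00 × 11 mo = £859.10
Interest: £7,810.00 × ((1 + 0.006)^11 − 1) = £7,810.00 × 0.0680161… = £531.2055…
Total = £7,810.00 + £859.1000 + £531.2055… = £9,200.31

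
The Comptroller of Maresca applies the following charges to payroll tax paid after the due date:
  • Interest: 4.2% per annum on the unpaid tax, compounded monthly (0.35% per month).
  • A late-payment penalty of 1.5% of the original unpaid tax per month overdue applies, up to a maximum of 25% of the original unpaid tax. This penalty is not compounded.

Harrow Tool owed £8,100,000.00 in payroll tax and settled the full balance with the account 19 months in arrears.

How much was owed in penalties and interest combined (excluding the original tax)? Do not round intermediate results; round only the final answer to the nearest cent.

Penalty (uncapped): 19 × 1.5% × £8,100,000.00 = £2,308,500.00; cap = 25% × £8,100,000.00 = £2,025,000.00 → penalty = £2,025,000.00
Interest: £8,100,000.00 × ((1 + 0.0035)^19 − 1) = £8,100,000.00 × 0.0686369… = £555,958.7578…
Penalties + interest = £2,025,000.0000 + £555,958.7578… = £2,580,958.76

£2,580,958.76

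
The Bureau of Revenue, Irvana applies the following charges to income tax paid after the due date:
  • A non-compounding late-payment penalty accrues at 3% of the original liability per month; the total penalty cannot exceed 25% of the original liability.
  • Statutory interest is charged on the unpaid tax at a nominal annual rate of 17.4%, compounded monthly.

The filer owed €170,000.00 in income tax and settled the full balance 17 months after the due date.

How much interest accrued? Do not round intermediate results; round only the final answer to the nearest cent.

Interest (17.4%/yr ÷ 12 = 1.45%/month): €170,000.00 × ((1 + 0.0145)^17 − 1) = €47,136.9807…

€47,136.98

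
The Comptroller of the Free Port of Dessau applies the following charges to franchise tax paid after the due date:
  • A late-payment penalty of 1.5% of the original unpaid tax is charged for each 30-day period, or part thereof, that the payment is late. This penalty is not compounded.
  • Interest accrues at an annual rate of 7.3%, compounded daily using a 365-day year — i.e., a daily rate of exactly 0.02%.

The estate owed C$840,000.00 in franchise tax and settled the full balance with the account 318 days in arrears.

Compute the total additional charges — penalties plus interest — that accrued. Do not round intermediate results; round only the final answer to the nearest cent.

C$193,753.79

Penalty periods: ⌈318/30⌉ = 11; penalty = 11 × 1.5% × C$840,000.00 = C$138,600.00
Interest: C$840,000.00 × ((1 + 0.0002)^318 − 1) = C$840,000.00 × 0.06565927… = C$55,153.7871…
Penalties + interest = C$138,600.0000 + C$55,153.7871… = C$193,753.79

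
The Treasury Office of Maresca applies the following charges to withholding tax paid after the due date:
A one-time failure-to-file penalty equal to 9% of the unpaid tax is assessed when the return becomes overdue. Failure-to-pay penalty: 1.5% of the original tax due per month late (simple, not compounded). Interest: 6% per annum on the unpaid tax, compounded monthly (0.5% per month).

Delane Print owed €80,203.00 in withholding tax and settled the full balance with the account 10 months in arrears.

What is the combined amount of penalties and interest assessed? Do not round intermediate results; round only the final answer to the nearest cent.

€23,350.31

Failure-to-file penalty: 9% × €80,203.00 = €7,218.27
Failure-to-pay penalty: 10 × 1.5% × €80,203.00 = €12,030.45
Interest: €80,203.00 × ((1 + 0.005)^10 − 1) = €80,203.00 × 0.0511401… = €4,101.5920…
Penalties + interest = €19,248.7200 + €4,101.5920… = €23,350.31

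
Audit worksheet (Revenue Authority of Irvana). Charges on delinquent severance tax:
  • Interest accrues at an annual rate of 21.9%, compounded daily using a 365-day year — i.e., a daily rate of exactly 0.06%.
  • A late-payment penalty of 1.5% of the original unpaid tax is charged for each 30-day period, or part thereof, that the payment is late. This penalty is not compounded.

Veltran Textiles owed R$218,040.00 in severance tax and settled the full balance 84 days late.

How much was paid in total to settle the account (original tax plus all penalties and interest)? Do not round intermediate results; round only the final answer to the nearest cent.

Penalty periods: ⌈84/30⌉ = 3; penalty = 3 × 1.5% × R$218,040.00 = R$9,811.80
Interest: R$218,040.00 × ((1 + 0.0006)^84 − 1) = R$218,040.00 × 0.05167579… = R$11,267.3901…
Total = R$218,040.00 + R$9,811.8000 + R$11,267.3901… = R$239,119.19

R$239,119.19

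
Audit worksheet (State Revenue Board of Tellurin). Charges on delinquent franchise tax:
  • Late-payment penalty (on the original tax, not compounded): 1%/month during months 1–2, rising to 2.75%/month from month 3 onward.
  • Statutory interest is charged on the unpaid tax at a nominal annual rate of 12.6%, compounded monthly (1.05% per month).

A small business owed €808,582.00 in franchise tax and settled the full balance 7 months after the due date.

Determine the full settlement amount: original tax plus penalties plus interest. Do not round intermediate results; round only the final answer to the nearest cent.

€997,269.62

Penalty, months 1–2: 2 × 1% × €808,582.00 = €16,171.64
Penalty, months 3–7: 5 × 2.75% × €808,582.00 = €111,180.03…
Interest: €808,582.00 × ((1 + 0.0105)^7 − 1) = €808,582.00 × 0.0758562… = €61,335.9539…
Total = €808,582.00 + €127,351.6650 + €61,335.9539… = €997,269.62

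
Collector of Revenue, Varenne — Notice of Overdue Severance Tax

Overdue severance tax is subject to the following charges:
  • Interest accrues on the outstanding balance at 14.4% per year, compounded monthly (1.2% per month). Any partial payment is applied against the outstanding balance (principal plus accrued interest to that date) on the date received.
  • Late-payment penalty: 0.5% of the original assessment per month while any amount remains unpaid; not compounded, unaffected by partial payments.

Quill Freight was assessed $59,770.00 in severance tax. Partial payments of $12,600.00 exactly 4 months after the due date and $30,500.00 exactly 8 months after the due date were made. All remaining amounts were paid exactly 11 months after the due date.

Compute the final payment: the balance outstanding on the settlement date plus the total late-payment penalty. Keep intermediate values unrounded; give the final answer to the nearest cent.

Balance at month 4: $59,770.0000 × (1 + 0.012)^4 = $62,691.0156…
After $12,600.00 payment: $62,691.0156… − $12,600.00 = $50,091.0156…
Balance at month 8: $50,091.0156… × (1 + 0.012)^4 = $52,539.0103…
After $30,500.00 payment: $52,539.0103… − $30,500.00 = $22,039.0103…
Balance at month 11: $22,039.0103… × (1 + 0.012)^3 = $22,841.9736…
Penalty: 11 × 0.5% × $59,770.00 = $3,287.35
Final settlement = outstanding balance + penalty = $22,841.9736… + $3,287.35 = $26,129.32

$26,129.32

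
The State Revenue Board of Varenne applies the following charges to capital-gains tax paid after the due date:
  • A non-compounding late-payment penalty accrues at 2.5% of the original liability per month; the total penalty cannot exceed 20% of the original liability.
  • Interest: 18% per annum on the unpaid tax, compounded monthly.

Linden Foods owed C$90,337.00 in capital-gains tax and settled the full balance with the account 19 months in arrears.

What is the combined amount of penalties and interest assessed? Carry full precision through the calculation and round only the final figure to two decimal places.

C$47,603.15

Penalty (uncapped): 19 × 2.5% × C$90,337.00 = C$42,910.08…; cap = 20% × C$90,337.00 = C$18,067.40 → penalty = C$18,067.40
Interest (18%/yr ÷ 12 = 1.5%/month): C$90,337.00 × ((1 + 0.015)^19 − 1) = C$29,535.7495…
Penalties + interest = C$18,067.4000 + C$29,535.7495… = C$47,603.15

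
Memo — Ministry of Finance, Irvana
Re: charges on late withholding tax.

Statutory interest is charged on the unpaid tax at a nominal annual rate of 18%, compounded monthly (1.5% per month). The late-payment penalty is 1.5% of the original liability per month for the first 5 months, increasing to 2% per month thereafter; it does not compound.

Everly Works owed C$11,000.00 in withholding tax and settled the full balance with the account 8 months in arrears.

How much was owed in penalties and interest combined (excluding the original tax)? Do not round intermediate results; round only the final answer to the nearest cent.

C$2,876.42

Penalty, months 1–5: 5 × 1.5% × C$11,000.00 = C$825.00
Penalty, months 6–8: 3 × 2% × C$11,000.00 = C$660.00
Interest: C$11,000.00 × ((1 + 0.015)^8 − 1) = C$11,000.00 × 0.1264926… = C$1,391.4185…
Penalties + interest = C$1,485.0000 + C$1,391.4185… = C$2,876.42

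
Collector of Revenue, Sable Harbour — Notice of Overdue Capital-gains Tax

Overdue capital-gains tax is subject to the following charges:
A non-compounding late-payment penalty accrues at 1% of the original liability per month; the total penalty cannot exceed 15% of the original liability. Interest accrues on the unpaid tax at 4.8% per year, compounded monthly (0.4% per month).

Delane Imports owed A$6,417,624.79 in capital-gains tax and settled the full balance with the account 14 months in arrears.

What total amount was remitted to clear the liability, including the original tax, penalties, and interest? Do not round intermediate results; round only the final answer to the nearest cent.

Penalty: 14 × 1% × A$6,417,624.79 = A$898,467.47… (below the 15% cap of A$962,643.72…)
Interest: A$6,417,624.79 × ((1 + 0.004)^14 − 1) = A$6,417,624.79 × 0.0574796… = A$368,882.2127…
Total = A$6,417,624.79 + A$898,467.4706 + A$368,882.2127… = A$7,684,974.47

A$7,684,974.47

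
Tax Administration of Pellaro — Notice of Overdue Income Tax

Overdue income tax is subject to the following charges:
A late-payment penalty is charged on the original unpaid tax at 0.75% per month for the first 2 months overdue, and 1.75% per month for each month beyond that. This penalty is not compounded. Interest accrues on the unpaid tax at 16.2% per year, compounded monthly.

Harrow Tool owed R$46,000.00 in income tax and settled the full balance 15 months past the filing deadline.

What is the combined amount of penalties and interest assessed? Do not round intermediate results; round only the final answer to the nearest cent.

R$21,403.91

Penalty, months 1–2: 2 × 0.75% × R$46,000.00 = R$690.00
Penalty, months 3–15: 13 × 1.75% × R$46,000.00 = R$10,465.00
Interest (16.2%/yr ÷ 12 = 1.35%/month): R$46,000.00 × ((1 + 0.0135)^15 − 1) = R$10,248.9121…
Penalties + interest = R$11,155.0000 + R$10,248.9121… = R$21,403.91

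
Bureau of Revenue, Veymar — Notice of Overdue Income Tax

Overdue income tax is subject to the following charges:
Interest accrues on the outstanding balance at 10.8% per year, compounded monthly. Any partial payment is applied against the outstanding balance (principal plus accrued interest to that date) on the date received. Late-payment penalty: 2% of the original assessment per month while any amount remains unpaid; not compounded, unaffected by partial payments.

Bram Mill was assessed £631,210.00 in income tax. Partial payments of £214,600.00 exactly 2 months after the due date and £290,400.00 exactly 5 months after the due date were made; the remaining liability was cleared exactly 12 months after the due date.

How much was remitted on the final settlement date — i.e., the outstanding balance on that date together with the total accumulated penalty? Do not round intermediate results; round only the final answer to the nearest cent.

£310,436.91

Monthly rate = 10.8% ÷ 12 = 0.9%
Balance at month 2: £631,210.0000 × (1 + 0.009)^2 = £642,622.9080…
After £214,600.00 payment: £642,622.9080… − £214,600.00 = £428,022.9080…
Balance at month 5: £428,022.9080… × (1 + 0.009)^3 = £439,683.8481…
After £290,400.00 payment: £439,683.8481… − £290,400.00 = £149,283.8481…
Balance at month 12: £149,283.8481… × (1 + 0.009)^7 = £158,946.5058…
Penalty: 12 × 2% × £631,210.00 = £151,490.40
Final settlement = outstanding balance + penalty = £158,946.5058… + £151,490.40 = £310,436.91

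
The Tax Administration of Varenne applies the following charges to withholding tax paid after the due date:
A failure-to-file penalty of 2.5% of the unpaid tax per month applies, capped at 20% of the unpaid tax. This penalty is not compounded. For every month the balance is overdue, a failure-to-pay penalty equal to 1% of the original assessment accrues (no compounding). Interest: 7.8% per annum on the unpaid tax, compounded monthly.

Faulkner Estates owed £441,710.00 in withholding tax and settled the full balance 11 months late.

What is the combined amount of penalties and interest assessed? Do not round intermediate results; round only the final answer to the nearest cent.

£169,559.07

Failure-to-file: 11 × 2.5% × £441,710.00 = £121,470.25, capped at 20% × £441,710.00 = £88,342.00
Failure-to-pay penalty: 11 × 1% × £441,710.00 = £48,588.10
Interest (7.8%/yr ÷ 12 = 0.65%/month): £441,710.00 × ((1 + 0.0065)^11 − 1) = £32,628.9665…
Penalties + interest = £136,930.1000 + £32,628.9665… = £169,559.07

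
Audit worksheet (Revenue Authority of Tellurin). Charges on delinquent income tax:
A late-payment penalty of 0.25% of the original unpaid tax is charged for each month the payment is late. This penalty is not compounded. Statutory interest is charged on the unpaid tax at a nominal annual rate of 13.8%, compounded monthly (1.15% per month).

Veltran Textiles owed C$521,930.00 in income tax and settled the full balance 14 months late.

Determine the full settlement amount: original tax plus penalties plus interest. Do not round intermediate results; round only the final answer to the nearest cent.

Late-payment penalty = 0.25% × C$521,930.00 × 14 mo = C$18,267.55
Interest: C$521,930.00 × ((1 + 0.0115)^14 − 1) = C$521,930.00 × 0.1736063… = C$90,610.3183…
Total = C$521,930.00 + C$18,267.5500 + C$90,610.3183… = C$630,807.87

C$630,807.87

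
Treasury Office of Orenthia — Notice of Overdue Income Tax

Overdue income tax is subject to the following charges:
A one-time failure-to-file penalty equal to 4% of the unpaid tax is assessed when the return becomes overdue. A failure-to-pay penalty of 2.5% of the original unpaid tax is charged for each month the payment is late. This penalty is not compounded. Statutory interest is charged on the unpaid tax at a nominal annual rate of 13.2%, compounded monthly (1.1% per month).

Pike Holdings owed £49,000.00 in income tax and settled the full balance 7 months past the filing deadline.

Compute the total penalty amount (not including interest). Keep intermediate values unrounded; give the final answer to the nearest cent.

£10,535.00

Failure-to-file penalty: 4% × £49,000.00 = £1,960.00
Failure-to-pay penalty = 2.5% × £49,000.00 × 7 mo = £8,575.00
Total penalty = £1,960.00 + £8,575.00 = £10,535.00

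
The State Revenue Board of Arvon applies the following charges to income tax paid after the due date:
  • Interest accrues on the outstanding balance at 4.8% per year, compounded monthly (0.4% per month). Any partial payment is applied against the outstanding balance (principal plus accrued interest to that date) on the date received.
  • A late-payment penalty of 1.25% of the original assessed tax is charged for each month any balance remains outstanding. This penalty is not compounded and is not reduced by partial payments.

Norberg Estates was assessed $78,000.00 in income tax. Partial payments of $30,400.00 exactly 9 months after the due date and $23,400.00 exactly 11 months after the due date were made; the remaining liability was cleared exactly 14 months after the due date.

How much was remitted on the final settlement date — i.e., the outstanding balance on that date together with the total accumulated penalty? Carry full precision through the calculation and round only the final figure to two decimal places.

$41,438.60

Balance at month 9: $78,000.0000 × (1 + 0.004)^9 = $80,853.3499…
After $30,400.00 payment: $80,853.3499… − $30,400.00 = $50,453.3499…
Balance at month 11: $50,453.3499… × (1 + 0.004)^2 = $50,857.7839…
After $23,400.00 payment: $50,857.7839… − $23,400.00 = $27,457.7839…
Balance at month 14: $27,457.7839… × (1 + 0.004)^3 = $27,788.5970…
Penalty: 14 × 1.25% × $78,000.00 = $13,650.00
Final settlement = outstanding balance + penalty = $27,788.5970… + $13,650.00 = $41,438.60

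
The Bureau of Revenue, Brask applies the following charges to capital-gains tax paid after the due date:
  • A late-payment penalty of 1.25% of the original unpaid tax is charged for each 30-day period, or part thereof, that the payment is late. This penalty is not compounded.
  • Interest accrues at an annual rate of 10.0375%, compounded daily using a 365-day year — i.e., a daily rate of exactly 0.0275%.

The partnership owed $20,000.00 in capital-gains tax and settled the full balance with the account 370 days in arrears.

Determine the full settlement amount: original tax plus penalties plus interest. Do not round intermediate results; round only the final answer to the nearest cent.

$25,391.82

Penalty periods: ⌈370/30⌉ = 13; penalty = 13 × 1.25% × $20,000.00 = $3,250.00
Interest: $20,000.00 × ((1 + 0.000275)^370 − 1) = $20,000.00 × 0.10709117… = $2,141.8235…
Total = $20,000.00 + $3,250.0000 + $2,141.8235… = $25,391.82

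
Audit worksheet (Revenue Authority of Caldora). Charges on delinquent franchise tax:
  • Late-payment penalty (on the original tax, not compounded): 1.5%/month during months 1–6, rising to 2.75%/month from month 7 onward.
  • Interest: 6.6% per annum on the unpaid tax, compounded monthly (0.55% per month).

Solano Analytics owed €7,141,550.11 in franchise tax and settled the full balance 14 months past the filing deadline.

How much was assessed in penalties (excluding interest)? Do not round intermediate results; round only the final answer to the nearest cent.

€2,213,880.53

Penalty, months 1–6: 6 × 1.5% × €7,141,550.11 = €642,739.51…
Penalty, months 7–14: 8 × 2.75% × €7,141,550.11 = €1,571,141.02…
Total penalty = €642,739.51… + €1,571,141.02… = €2,213,880.53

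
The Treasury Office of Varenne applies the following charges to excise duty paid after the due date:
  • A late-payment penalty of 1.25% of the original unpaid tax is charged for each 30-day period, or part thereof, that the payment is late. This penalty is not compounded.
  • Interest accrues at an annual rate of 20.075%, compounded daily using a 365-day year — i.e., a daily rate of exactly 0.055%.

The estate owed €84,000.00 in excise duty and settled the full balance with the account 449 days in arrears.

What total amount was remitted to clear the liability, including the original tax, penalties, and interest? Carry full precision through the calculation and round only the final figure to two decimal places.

Penalty periods: ⌈449/30⌉ = 15; penalty = 15 × 1.25% × €84,000.00 = €15,750.00
Interest: €84,000.00 × ((1 + 0.00055)^449 − 1) = €84,000.00 × 0.28002821… = €23,522.3693…
Total = €84,000.00 + €15,750.0000 + €23,522.3693… = €123,272.37

€123,272.37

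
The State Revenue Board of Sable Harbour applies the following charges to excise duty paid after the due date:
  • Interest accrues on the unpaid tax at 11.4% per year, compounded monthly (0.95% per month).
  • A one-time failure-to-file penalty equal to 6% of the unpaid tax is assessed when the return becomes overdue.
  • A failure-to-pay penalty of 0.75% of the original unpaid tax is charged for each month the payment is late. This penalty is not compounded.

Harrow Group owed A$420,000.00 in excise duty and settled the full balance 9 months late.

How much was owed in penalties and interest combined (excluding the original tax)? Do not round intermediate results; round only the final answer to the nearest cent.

Failure-to-file penalty: 6% × A$420,000.00 = A$25,200.00
Failure-to-pay penalty = 0.75% × A$420,000.00 × 9 mo = A$28,350.00
Interest: A$420,000.00 × ((1 + 0.0095)^9 − 1) = A$420,000.00 × 0.0888221… = A$37,305.2633…
Penalties + interest = A$53,550.0000 + A$37,305.2633… = A$90,855.26

A$90,855.26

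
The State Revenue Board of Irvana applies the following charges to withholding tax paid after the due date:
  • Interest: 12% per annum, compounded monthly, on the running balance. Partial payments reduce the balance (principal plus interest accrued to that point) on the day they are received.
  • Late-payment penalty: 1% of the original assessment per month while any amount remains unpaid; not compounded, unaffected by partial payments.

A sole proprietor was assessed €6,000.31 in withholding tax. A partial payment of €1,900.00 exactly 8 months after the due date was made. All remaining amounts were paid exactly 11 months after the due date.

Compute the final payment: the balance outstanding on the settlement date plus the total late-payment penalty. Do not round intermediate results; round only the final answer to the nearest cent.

€5,396.82

Monthly rate = 12% ÷ 12 = 1%
Balance at month 8: €6,000.3100 × (1 + 0.01)^8 = €6,497.4759…
After €1,900.00 payment: €6,497.4759… − €1,900.00 = €4,597.4759…
Balance at month 11: €4,597.4759… × (1 + 0.01)^3 = €4,736.7840…
Penalty: 11 × 1% × €6,000.31 = €660.03…
Final settlement = outstanding balance + penalty = €4,736.7840… + €660.03… = €5,396.82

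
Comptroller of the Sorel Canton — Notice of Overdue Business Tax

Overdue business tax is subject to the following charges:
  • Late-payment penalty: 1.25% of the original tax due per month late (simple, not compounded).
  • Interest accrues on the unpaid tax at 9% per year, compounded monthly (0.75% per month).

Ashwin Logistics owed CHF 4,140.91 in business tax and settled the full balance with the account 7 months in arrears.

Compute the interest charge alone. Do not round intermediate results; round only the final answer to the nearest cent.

Interest: CHF 4,140.91 × ((1 + 0.0075)^7 − 1) = CHF 4,140.91 × 0.0536961… = CHF 222.3508…

CHF 222.35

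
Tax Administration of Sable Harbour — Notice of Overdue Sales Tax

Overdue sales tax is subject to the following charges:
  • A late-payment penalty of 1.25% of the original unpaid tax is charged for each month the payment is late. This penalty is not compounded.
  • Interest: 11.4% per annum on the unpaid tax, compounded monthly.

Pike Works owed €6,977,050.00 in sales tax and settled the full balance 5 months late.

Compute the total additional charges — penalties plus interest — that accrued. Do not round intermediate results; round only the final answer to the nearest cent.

Late-payment penalty: 5 × 1.25% × €6,977,050.00 = €436,065.63…
Interest (11.4%/yr ÷ 12 = 0.95%/month): €6,977,050.00 × ((1 + 0.0095)^5 − 1) = €337,766.7668…
Penalties + interest = €436,065.6250 + €337,766.7668… = €773,832.39

€773,832.39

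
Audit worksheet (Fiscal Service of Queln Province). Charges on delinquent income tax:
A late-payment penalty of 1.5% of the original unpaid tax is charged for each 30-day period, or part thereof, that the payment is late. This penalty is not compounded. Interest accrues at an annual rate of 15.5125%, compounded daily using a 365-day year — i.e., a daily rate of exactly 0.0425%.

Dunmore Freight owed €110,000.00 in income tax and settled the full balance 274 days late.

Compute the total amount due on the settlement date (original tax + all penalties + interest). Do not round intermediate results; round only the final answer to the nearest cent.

Penalty periods: ⌈274/30⌉ = 10; penalty = 10 × 1.5% × €110,000.00 = €16,500.00
Interest: €110,000.00 × ((1 + 0.000425)^274 − 1) = €110,000.00 × 0.12347354… = €13,582.0895…
Total = €110,000.00 + €16,500.0000 + €13,582.0895… = €140,082.09

€140,082.09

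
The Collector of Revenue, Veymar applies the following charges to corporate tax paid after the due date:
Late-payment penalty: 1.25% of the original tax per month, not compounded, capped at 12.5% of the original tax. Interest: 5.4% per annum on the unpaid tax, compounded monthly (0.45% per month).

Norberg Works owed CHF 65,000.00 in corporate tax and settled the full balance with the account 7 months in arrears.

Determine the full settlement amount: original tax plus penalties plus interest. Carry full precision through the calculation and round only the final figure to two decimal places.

Penalty: 7 × 1.25% × CHF 65,000.00 = CHF 5,687.50 (below the 12.5% cap of CHF 8,125.00)
Interest: CHF 65,000.00 × ((1 + 0.0045)^7 − 1) = CHF 65,000.00 × 0.0319285… = CHF 2,075.3495…
Total = CHF 65,000.00 + CHF 5,687.5000 + CHF 2,075.3495… = CHF 72,762.85

CHF 72,762.85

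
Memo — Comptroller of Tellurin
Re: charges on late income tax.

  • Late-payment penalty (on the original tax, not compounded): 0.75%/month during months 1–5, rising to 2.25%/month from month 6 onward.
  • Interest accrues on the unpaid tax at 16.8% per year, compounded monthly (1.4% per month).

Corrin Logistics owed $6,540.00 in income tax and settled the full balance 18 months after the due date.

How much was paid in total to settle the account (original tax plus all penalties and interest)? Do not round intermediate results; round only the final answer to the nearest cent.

$10,557.85

Penalty, months 1–5: 5 × 0.75% × $6,540.00 = $245.25
Penalty, months 6–18: 13 × 2.25% × $6,540.00 = $1,912.95
Interest: $6,540.00 × ((1 + 0.014)^18 − 1) = $6,540.00 × 0.2843494… = $1,859.6451…
Total = $6,540.00 + $2,158.2000 + $1,859.6451… = $10,557.85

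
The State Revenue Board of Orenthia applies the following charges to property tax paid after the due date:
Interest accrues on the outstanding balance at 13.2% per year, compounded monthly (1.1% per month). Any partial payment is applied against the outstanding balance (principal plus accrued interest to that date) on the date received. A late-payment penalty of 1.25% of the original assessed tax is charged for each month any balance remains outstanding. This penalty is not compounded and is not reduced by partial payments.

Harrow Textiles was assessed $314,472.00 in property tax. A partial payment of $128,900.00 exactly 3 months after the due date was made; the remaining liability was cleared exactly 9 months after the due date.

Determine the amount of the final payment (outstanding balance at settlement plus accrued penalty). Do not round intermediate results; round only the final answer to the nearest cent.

Balance at month 3: $314,472.0000 × (1 + 0.011)^3 = $324,964.1479…
After $128,900.00 payment: $324,964.1479… − $128,900.00 = $196,064.1479…
Balance at month 9: $196,064.1479… × (1 + 0.011)^6 = $209,365.5006…
Penalty: 9 × 1.25% × $314,472.00 = $35,378.10
Final settlement = outstanding balance + penalty = $209,365.5006… + $35,378.10 = $244,743.60

$244,743.60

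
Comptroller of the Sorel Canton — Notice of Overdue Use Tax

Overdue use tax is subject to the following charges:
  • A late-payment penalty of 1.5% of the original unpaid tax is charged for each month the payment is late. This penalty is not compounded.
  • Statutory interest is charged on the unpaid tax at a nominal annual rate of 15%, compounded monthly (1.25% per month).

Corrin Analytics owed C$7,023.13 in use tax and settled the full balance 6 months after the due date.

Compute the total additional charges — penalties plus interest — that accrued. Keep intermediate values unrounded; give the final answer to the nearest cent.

C$1,175.55

Late-payment penalty = 1.5% × C$7,023.13 × 6 mo = C$632.08…
Interest: C$7,023.13 × ((1 + 0.0125)^6 − 1) = C$7,023.13 × 0.0773832… = C$543.4721…
Penalties + interest = C$632.0817 + C$543.4721… = C$1,175.55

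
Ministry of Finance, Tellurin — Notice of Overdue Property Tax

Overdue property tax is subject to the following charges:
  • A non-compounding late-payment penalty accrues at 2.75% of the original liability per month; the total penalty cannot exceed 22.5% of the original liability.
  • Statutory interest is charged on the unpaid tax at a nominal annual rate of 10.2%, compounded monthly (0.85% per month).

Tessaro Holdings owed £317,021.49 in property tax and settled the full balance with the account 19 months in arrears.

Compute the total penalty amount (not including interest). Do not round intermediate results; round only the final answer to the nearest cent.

£71,329.84

Penalty (uncapped): 19 × 2.75% × £317,021.49 = £165,643.73…; cap = 22.5% × £317,021.49 = £71,329.84… → penalty = £71,329.84…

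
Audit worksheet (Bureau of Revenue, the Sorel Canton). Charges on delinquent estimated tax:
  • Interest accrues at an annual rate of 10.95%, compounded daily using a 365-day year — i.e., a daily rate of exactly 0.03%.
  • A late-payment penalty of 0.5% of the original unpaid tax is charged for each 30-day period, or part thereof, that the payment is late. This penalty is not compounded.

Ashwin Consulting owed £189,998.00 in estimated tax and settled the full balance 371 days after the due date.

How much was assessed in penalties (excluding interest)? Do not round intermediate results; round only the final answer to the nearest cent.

£12,349.87

Penalty periods: ⌈371/30⌉ = 13; penalty = 13 × 0.5% × £189,998.00 = £12,349.87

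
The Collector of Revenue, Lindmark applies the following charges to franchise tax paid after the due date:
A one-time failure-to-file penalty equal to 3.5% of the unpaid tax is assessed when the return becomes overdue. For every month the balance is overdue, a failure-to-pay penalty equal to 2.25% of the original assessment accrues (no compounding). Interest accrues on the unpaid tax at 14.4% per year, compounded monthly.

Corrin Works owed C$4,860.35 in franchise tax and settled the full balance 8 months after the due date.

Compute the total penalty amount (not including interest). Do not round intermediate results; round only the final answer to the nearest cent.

C$1,044.98

Failure-to-file penalty: 3.5% × C$4,860.35 = C$170.11…
Failure-to-pay penalty = 2.25% × C$4,860.35 × 8 mo = C$874.86…
Total penalty = C$170.11… + C$874.86… = C$1,044.98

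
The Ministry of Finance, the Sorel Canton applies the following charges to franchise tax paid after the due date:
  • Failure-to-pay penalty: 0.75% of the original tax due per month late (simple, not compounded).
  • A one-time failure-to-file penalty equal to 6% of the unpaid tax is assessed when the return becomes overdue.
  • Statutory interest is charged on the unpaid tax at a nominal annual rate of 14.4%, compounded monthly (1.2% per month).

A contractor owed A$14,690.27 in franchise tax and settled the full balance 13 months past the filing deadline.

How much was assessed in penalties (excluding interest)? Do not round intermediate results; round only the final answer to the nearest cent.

A$2,313.72

Failure-to-file penalty: 6% × A$14,690.27 = A$881.42…
Failure-to-pay penalty: 13 × 0.75% × A$14,690.27 = A$1,432.30…
Total penalty = A$881.42… + A$1,432.30… = A$2,313.72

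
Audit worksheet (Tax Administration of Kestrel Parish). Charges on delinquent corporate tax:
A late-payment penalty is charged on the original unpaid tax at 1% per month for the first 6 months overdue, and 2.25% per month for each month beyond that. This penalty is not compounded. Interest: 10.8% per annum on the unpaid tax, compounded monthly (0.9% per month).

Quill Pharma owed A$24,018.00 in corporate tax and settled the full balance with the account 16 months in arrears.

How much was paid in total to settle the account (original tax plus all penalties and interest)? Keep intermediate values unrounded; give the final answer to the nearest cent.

A$34,565.28

Penalty, months 1–6: 6 × 1% × A$24,018.00 = A$1,441.08
Penalty, months 7–16: 10 × 2.25% × A$24,018.00 = A$5,404.05
Interest: A$24,018.00 × ((1 + 0.009)^16 − 1) = A$24,018.00 × 0.1541404… = A$3,702.1452…
Total = A$24,018.00 + A$6,845.1300 + A$3,702.1452… = A$34,565.28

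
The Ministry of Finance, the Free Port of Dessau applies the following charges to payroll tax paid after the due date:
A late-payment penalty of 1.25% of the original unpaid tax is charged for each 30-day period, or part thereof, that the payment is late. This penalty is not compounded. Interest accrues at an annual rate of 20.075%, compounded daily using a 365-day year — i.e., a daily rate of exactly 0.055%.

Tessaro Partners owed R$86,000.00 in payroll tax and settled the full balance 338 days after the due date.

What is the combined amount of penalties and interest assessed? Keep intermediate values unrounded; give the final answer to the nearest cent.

R$30,464.66

Penalty periods: ⌈338/30⌉ = 12; penalty = 12 × 1.25% × R$86,000.00 = R$12,900.00
Interest: R$86,000.00 × ((1 + 0.00055)^338 − 1) = R$86,000.00 × 0.20424028… = R$17,564.6642…
Penalties + interest = R$12,900.0000 + R$17,564.6642… = R$30,464.66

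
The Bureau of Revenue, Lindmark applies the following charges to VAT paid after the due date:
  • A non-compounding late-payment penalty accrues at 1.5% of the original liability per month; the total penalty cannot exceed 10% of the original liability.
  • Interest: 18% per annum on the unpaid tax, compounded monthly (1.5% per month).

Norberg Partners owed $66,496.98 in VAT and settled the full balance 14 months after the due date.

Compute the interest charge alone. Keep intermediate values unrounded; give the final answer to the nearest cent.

Interest: $66,496.98 × ((1 + 0.015)^14 − 1) = $66,496.98 × 0.2317557… = $15,411.0562…

$15,411.06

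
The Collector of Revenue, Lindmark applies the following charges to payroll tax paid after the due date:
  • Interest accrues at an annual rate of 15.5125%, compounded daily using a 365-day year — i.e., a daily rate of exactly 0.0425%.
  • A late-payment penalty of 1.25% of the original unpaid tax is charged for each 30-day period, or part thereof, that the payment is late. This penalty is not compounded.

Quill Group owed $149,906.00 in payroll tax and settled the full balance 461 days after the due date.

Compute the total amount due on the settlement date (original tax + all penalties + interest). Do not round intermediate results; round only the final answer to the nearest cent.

Penalty periods: ⌈461/30⌉ = 16; penalty = 16 × 1.25% × $149,906.00 = $29,981.20
Interest: $149,906.00 × ((1 + 0.000425)^461 − 1) = $149,906.00 × 0.21638504… = $32,437.4157…
Total = $149,906.00 + $29,981.2000 + $32,437.4157… = $212,324.62

$212,324.62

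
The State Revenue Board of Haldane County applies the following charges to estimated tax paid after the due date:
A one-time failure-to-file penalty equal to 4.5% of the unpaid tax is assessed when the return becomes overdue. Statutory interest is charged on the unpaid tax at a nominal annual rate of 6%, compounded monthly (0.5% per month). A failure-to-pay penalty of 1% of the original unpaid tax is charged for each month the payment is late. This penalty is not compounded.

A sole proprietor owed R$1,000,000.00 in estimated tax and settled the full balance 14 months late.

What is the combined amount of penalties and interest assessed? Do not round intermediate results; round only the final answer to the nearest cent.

Failure-to-file penalty: 4.5% × R$1,000,000.00 = R$45,000.00
Failure-to-pay penalty: 14 × 1% × R$1,000,000.00 = R$140,000.00
Interest: R$1,000,000.00 × ((1 + 0.005)^14 − 1) = R$1,000,000.00 × 0.0723211… = R$72,321.1319…
Penalties + interest = R$185,000.0000 + R$72,321.1319… = R$257,321.13

R$257,321.13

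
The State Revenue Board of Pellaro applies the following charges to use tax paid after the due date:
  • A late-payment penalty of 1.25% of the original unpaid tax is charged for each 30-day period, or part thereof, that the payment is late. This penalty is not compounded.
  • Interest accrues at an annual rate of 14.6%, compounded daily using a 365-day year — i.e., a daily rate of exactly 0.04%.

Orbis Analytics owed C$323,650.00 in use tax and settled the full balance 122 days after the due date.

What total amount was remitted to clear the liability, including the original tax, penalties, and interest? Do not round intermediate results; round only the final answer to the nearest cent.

Penalty periods: ⌈122/30⌉ = 5; penalty = 5 × 1.25% × C$323,650.00 = C$20,228.13…
Interest: C$323,650.00 × ((1 + 0.0004)^122 − 1) = C$323,650.00 × 0.05000008… = C$16,182.5267…
Total = C$323,650.00 + C$20,228.1250 + C$16,182.5267… = C$360,060.65

C$360,060.65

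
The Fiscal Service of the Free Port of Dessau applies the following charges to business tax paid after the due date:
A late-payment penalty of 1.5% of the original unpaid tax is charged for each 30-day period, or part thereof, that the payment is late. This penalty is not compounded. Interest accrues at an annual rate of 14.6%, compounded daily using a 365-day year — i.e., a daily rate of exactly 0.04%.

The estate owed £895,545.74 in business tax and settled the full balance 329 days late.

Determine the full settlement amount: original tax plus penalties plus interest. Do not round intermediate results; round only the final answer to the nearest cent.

£1,169,244.18

Penalty periods: ⌈329/30⌉ = 11; penalty = 11 × 1.5% × £895,545.74 = £147,765.05…
Interest: £895,545.74 × ((1 + 0.0004)^329 − 1) = £895,545.74 × 0.14062195… = £125,933.3915…
Total = £895,545.74 + £147,765.0471 + £125,933.3915… = £1,169,244.18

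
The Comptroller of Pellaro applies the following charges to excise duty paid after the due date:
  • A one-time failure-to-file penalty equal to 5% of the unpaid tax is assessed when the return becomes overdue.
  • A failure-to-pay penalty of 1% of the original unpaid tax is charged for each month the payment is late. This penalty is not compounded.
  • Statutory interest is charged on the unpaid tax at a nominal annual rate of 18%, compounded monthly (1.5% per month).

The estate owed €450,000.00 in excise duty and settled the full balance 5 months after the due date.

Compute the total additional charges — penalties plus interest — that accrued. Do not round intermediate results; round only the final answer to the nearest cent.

€79,777.80

Failure-to-file penalty: 5% × €450,000.00 = €22,500.00
Failure-to-pay penalty = 1% × €450,000.00 × 5 mo = €22,500.00
Interest: €450,000.00 × ((1 + 0.015)^5 − 1) = €450,000.00 × 0.0772840… = €34,777.8017…
Penalties + interest = €45,000.0000 + €34,777.8017… = €79,777.80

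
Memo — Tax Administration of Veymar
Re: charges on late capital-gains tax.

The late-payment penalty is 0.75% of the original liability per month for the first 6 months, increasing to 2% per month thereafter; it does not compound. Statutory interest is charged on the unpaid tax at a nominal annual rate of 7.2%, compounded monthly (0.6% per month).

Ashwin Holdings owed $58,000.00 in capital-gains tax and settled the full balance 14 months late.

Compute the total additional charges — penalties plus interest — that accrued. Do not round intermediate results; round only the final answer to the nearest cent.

Penalty, months 1–6: 6 × 0.75% × $58,000.00 = $2,610.00
Penalty, months 7–14: 8 × 2% × $58,000.00 = $9,280.00
Interest: $58,000.00 × ((1 + 0.006)^14 − 1) = $58,000.00 × 0.0873559… = $5,066.6443…
Penalties + interest = $11,890.0000 + $5,066.6443… = $16,956.64

$16,956.64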